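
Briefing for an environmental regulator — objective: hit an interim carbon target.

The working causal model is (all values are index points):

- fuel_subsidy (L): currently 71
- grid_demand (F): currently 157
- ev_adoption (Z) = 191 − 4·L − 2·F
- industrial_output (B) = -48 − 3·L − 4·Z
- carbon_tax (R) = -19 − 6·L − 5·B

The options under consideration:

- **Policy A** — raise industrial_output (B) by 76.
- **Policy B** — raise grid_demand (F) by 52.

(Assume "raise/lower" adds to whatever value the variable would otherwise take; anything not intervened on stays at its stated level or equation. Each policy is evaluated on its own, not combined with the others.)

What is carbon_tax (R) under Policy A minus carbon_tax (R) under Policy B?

Policy A (B + 76):
  L = 71
  F = 157
  Z = 191 − 4·71 − 2·157 = -407
  B = -48 − 3·71 − 4·(-407) (+76 from intervention) = 1443
  R = -19 − 6·71 − 5·1443 = -7660
Policy B (F + 52):
  L = 71
  F = 157 + 52 = 209
  Z = 191 − 4·71 − 2·209 = -511
  B = -48 − 3·71 − 4·(-511) = 1783
  R = -19 − 6·71 − 5·1783 = -9360
R: -7660 − (-9360) = 1700

1700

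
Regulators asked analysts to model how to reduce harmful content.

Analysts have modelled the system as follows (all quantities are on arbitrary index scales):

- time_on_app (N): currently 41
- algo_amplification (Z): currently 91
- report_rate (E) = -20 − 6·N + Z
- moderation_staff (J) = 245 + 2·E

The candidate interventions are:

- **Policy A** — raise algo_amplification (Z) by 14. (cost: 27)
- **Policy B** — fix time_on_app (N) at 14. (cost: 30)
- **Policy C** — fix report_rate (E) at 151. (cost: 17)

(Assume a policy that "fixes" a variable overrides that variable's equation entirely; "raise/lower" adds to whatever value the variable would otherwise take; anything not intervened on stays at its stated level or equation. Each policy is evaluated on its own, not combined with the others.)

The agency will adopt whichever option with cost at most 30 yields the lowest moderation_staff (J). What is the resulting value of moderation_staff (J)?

Policy A (Z + 14):
  N = 41
  Z = 91 + 14 = 105
  E = -20 − 6·41 + 105 = -161
  J = 245 + 2·(-161) = -77
Policy B (N := 14):
  N = 14
  Z = 91
  E = -20 − 6·14 + 91 = -13
  J = 245 + 2·(-13) = 219
Policy C (E := 151):
  N = 41
  Z = 91
  E = 151
  J = 245 + 2·151 = 547
Comparing — Policy A: J=-77, Policy B: J=219, Policy C: J=547. Lowest is -77 (Policy A).

-77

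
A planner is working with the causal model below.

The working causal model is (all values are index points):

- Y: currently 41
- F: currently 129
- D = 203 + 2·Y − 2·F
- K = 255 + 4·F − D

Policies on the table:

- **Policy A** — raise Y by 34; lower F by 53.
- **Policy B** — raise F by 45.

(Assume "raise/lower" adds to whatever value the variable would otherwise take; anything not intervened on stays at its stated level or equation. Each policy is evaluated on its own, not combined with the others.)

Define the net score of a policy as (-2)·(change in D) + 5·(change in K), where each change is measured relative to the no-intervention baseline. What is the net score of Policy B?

Baseline:
  Y = 41
  F = 129
  D = 203 + 2·41 − 2·129 = 27
  K = 255 + 4·129 − 27 = 744
Policy B (F + 45):
  Y = 41
  F = 129 + 45 = 174
  D = 203 + 2·41 − 2·174 = -63
  K = 255 + 4·174 − (-63) = 1014
ΔD = -63 − 27 = -90; ΔK = 1014 − 744 = 270
Score = (-2)·(-90) + 5·270 = 1530

1530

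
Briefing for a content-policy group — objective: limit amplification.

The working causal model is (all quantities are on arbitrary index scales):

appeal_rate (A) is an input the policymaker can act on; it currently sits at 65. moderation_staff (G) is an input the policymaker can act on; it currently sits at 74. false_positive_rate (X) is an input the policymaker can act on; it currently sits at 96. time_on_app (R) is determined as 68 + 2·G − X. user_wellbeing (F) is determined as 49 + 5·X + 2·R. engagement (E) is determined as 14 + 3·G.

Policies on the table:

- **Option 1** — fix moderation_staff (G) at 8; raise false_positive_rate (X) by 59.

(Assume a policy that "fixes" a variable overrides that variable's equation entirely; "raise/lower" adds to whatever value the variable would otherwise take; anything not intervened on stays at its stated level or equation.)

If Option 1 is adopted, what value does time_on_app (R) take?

Option 1 (G := 8, X + 59):
  G = 8
  X = 96 + 59 = 155
  R = 68 + 2·8 − 155 = -71

-71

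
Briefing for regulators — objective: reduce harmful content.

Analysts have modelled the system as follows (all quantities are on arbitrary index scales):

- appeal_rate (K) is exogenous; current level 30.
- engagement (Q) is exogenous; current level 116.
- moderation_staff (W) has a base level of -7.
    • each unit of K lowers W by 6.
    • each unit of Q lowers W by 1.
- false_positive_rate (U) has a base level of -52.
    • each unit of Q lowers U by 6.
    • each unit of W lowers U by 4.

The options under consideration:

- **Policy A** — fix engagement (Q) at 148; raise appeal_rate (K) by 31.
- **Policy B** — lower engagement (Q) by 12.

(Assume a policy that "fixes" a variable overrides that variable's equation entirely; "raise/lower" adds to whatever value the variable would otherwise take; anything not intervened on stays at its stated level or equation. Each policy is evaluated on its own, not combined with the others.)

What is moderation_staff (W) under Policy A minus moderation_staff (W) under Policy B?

-230

Policy A (Q := 148, K + 31):
  K = 30 + 31 = 61
  Q = 148
  W = -7 − 6·61 − 148 = -521
Policy B (Q − 12):
  K = 30
  Q = 116 − 12 = 104
  W = -7 − 6·30 − 104 = -291
W: -521 − (-291) = -230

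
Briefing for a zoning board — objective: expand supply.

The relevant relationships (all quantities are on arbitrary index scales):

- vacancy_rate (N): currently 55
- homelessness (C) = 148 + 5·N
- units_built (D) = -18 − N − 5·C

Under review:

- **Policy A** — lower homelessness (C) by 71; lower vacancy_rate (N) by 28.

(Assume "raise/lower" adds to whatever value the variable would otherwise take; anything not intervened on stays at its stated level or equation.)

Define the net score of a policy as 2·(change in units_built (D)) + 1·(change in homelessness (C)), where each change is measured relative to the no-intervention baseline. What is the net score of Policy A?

Baseline:
  N = 55
  C = 148 + 5·55 = 423
  D = -18 − 55 − 5·423 = -2188
Policy A (C − 71, N − 28):
  N = 55 − 28 = 27
  C = 148 + 5·27 (−71 from intervention) = 212
  D = -18 − 27 − 5·212 = -1105
ΔD = -1105 − (-2188) = 1083; ΔC = 212 − 423 = -211
Score = 2·1083 + 1·(-211) = 1955

1955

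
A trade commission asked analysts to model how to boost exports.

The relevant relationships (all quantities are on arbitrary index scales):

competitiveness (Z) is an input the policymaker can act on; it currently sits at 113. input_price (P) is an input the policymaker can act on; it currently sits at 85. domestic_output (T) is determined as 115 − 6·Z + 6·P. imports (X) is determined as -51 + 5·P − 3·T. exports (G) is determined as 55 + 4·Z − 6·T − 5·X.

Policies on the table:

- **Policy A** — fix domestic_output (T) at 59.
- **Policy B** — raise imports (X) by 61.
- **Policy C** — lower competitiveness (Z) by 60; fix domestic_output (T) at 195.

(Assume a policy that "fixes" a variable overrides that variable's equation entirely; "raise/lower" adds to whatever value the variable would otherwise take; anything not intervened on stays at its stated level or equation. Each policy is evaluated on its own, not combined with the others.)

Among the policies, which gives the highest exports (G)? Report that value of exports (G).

Policy A (T := 59):
  Z = 113
  P = 85
  T = 59
  X = -51 + 5·85 − 3·59 = 197
  G = 55 + 4·113 − 6·59 − 5·197 = -832
Policy B (X + 61):
  Z = 113
  P = 85
  T = 115 − 6·113 + 6·85 = -53
  X = -51 + 5·85 − 3·(-53) (+61 from intervention) = 594
  G = 55 + 4·113 − 6·(-53) − 5·594 = -2145
Policy C (Z − 60, T := 195):
  Z = 113 − 60 = 53
  P = 85
  T = 195
  X = -51 + 5·85 − 3·195 = -211
  G = 55 + 4·53 − 6·195 − 5·(-211) = 152
Comparing — Policy A: G=-832, Policy B: G=-2145, Policy C: G=152. Highest is 152 (Policy C).

152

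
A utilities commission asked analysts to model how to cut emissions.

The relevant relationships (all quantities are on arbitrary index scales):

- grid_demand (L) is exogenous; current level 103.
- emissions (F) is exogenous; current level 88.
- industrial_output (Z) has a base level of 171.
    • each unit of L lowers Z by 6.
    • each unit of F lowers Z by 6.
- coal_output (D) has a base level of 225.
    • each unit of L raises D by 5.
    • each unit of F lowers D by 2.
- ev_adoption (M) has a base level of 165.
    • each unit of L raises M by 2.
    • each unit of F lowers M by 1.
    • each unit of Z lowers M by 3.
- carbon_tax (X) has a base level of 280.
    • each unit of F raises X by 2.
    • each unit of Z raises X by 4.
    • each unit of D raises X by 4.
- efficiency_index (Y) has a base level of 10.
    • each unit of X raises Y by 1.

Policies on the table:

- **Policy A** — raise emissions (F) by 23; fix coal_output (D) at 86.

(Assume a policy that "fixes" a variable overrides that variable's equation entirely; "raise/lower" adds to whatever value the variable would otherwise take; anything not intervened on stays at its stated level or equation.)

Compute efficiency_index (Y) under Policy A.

Policy A (F + 23, D := 86):
  L = 103
  F = 88 + 23 = 111
  Z = 171 − 6·103 − 6·111 = -1113
  D = 86
  X = 280 + 2·111 + 4·(-1113) + 4·86 = -3606
  Y = 10 + (-3606) = -3596

-3596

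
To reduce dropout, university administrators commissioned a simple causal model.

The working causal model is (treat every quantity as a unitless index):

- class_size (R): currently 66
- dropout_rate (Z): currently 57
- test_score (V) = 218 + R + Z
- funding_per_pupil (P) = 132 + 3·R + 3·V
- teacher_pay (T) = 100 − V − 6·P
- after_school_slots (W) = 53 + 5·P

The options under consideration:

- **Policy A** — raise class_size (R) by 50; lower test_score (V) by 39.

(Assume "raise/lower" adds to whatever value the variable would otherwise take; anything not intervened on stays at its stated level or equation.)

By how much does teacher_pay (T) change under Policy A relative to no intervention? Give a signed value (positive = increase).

-1109

Baseline:
  R = 66
  Z = 57
  V = 218 + 66 + 57 = 341
  P = 132 + 3·66 + 3·341 = 1353
  T = 100 − 341 − 6·1353 = -8359
Policy A (R + 50, V − 39):
  R = 66 + 50 = 116
  Z = 57
  V = 218 + 116 + 57 (−39 from intervention) = 352
  P = 132 + 3·116 + 3·352 = 1536
  T = 100 − 352 − 6·1536 = -9468
Change in T: -9468 − (-8359) = -1109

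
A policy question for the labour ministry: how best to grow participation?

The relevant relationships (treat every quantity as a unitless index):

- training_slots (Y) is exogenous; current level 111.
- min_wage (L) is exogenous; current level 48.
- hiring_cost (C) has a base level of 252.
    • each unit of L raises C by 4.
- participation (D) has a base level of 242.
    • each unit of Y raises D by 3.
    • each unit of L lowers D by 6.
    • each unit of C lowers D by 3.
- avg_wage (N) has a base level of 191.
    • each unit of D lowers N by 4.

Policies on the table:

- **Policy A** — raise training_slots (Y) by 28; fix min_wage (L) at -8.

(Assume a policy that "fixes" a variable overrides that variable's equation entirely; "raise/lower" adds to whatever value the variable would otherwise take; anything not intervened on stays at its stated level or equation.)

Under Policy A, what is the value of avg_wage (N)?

Policy A (Y + 28, L := -8):
  Y = 111 + 28 = 139
  L = -8
  C = 252 + 4·(-8) = 220
  D = 242 + 3·139 − 6·(-8) − 3·220 = 47
  N = 191 − 4·47 = 3

3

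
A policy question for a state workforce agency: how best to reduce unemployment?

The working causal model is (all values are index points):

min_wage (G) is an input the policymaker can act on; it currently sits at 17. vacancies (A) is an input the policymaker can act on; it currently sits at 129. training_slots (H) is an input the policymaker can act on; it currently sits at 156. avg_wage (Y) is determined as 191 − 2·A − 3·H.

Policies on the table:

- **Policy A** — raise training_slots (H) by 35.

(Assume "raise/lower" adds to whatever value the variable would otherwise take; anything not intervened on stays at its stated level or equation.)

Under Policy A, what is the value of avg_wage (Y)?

Policy A (H + 35):
  A = 129
  H = 156 + 35 = 191
  Y = 191 − 2·129 − 3·191 = -640

-640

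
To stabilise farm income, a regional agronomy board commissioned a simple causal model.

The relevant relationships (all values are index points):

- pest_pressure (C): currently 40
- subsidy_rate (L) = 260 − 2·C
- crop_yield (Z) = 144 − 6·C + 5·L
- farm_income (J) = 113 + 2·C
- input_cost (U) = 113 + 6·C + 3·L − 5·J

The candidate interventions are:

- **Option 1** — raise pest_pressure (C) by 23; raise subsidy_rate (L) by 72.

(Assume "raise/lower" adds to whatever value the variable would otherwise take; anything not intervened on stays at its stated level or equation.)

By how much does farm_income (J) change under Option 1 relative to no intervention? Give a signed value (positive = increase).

46

Baseline:
  C = 40
  J = 113 + 2·40 = 193
Option 1 (C + 23, L + 72):
  C = 40 + 23 = 63
  J = 113 + 2·63 = 239
Change in J: 239 − 193 = 46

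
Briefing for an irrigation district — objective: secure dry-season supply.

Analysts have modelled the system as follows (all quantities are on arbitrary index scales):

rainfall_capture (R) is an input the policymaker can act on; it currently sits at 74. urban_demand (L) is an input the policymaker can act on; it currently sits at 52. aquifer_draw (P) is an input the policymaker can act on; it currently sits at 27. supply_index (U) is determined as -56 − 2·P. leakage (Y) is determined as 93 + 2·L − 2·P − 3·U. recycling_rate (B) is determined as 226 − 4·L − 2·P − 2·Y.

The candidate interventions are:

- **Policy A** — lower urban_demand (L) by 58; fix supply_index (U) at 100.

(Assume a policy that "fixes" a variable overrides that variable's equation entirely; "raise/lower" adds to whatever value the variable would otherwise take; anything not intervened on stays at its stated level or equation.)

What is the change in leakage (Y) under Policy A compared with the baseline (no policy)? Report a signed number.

Baseline:
  L = 52
  P = 27
  U = -56 − 2·27 = -110
  Y = 93 + 2·52 − 2·27 − 3·(-110) = 473
Policy A (L − 58, U := 100):
  L = 52 − 58 = -6
  P = 27
  U = 100
  Y = 93 + 2·(-6) − 2·27 − 3·100 = -273
Change in Y: -273 − 473 = -746

-746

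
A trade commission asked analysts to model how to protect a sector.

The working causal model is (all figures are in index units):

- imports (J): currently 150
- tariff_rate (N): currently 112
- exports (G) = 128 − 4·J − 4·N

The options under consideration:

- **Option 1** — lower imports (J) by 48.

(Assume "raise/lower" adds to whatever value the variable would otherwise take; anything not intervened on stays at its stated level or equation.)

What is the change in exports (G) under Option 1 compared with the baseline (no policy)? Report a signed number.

Baseline:
  J = 150
  N = 112
  G = 128 − 4·150 − 4·112 = -920
Option 1 (J − 48):
  J = 150 − 48 = 102
  N = 112
  G = 128 − 4·102 − 4·112 = -728
Change in G: -728 − (-920) = 192

192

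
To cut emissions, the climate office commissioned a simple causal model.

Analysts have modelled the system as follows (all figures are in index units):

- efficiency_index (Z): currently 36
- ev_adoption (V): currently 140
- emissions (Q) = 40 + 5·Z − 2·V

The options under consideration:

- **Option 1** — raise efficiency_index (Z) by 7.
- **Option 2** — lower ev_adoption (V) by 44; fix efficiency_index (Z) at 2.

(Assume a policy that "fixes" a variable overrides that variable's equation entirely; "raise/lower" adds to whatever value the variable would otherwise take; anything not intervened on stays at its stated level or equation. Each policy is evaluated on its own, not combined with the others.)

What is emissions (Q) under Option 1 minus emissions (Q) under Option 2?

117

Option 1 (Z + 7):
  Z = 36 + 7 = 43
  V = 140
  Q = 40 + 5·43 − 2·140 = -25
Option 2 (V − 44, Z := 2):
  Z = 2
  V = 140 − 44 = 96
  Q = 40 + 5·2 − 2·96 = -142
Q: -25 − (-142) = 117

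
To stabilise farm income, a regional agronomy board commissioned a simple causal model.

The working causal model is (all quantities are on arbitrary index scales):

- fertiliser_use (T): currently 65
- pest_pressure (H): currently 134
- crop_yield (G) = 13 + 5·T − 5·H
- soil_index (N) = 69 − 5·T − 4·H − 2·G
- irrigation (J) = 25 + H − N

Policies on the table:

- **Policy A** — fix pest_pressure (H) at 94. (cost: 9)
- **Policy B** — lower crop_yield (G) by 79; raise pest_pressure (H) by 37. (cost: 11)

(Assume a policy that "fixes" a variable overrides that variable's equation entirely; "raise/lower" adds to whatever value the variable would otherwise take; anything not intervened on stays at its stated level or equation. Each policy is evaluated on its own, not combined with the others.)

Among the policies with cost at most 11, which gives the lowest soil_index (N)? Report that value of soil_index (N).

-368

Policy A (H := 94):
  T = 65
  H = 94
  G = 13 + 5·65 − 5·94 = -132
  N = 69 − 5·65 − 4·94 − 2·(-132) = -368
Policy B (G − 79, H + 37):
  T = 65
  H = 134 + 37 = 171
  G = 13 + 5·65 − 5·171 (−79 from intervention) = -596
  N = 69 − 5·65 − 4·171 − 2·(-596) = 252
Comparing — Policy A: N=-368, Policy B: N=252. Lowest is -368 (Policy A).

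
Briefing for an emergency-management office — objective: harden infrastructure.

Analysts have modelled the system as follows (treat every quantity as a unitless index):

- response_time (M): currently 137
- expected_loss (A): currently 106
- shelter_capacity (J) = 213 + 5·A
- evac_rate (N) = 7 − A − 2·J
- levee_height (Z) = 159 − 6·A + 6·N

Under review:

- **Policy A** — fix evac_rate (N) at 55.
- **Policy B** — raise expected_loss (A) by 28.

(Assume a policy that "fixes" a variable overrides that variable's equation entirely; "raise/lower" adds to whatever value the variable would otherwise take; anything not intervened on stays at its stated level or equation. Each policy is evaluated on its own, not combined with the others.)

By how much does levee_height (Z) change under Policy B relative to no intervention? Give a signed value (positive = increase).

Baseline:
  A = 106
  J = 213 + 5·106 = 743
  N = 7 − 106 − 2·743 = -1585
  Z = 159 − 6·106 + 6·(-1585) = -9987
Policy B (A + 28):
  A = 106 + 28 = 134
  J = 213 + 5·134 = 883
  N = 7 − 134 − 2·883 = -1893
  Z = 159 − 6·134 + 6·(-1893) = -12003
Change in Z: -12003 − (-9987) = -2016

-2016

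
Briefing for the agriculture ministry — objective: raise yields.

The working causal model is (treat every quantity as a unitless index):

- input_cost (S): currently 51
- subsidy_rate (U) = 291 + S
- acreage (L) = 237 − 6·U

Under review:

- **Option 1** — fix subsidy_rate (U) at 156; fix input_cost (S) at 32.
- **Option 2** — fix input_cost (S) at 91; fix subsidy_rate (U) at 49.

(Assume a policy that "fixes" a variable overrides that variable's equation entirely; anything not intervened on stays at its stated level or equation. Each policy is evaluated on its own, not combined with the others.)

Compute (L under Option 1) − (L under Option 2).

Option 1 (U := 156, S := 32):
  S = 32
  U = 156
  L = 237 − 6·156 = -699
Option 2 (S := 91, U := 49):
  S = 91
  U = 49
  L = 237 − 6·49 = -57
L: -699 − (-57) = -642

-642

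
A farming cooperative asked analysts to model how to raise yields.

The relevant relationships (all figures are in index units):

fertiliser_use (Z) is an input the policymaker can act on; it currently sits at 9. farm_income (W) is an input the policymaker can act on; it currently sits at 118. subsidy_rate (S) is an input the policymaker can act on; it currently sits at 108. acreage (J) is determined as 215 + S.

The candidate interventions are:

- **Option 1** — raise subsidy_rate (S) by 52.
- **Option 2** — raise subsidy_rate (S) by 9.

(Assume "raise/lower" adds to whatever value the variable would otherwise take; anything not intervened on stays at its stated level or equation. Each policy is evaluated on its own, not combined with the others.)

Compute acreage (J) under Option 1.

375

Option 1 (S + 52):
  S = 108 + 52 = 160
  J = 215 + 160 = 375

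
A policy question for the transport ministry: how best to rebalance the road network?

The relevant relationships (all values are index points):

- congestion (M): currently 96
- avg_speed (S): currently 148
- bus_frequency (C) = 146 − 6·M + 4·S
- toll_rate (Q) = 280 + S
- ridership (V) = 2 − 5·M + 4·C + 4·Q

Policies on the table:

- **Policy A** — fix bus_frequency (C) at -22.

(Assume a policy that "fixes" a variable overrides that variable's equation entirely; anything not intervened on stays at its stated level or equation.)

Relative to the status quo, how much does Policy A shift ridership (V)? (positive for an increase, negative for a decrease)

-736

Baseline:
  M = 96
  S = 148
  C = 146 − 6·96 + 4·148 = 162
  Q = 280 + 148 = 428
  V = 2 − 5·96 + 4·162 + 4·428 = 1882
Policy A (C := -22):
  M = 96
  S = 148
  C = -22
  Q = 280 + 148 = 428
  V = 2 − 5·96 + 4·(-22) + 4·428 = 1146
Change in V: 1146 − 1882 = -736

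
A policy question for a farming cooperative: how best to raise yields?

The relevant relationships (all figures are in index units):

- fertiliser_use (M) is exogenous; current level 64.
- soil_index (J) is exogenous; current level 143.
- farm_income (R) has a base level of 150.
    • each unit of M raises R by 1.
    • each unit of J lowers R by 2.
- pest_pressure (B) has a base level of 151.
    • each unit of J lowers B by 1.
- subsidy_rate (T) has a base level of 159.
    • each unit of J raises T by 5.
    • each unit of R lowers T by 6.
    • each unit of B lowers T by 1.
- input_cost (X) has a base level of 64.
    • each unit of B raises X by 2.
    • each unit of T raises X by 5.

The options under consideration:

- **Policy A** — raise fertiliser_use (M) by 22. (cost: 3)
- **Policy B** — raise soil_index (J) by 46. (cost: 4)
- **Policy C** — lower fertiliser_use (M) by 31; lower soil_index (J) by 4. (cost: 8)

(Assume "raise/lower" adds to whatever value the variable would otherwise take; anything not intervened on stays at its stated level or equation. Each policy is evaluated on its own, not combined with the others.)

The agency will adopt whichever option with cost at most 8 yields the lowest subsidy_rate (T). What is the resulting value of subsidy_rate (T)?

Policy A (M + 22):
  M = 64 + 22 = 86
  J = 143
  R = 150 + 86 − 2·143 = -50
  B = 151 − 143 = 8
  T = 159 + 5·143 − 6·(-50) − 8 = 1166
Policy B (J + 46):
  M = 64
  J = 143 + 46 = 189
  R = 150 + 64 − 2·189 = -164
  B = 151 − 189 = -38
  T = 159 + 5·189 − 6·(-164) − (-38) = 2126
Policy C (M − 31, J − 4):
  M = 64 − 31 = 33
  J = 143 − 4 = 139
  R = 150 + 33 − 2·139 = -95
  B = 151 − 139 = 12
  T = 159 + 5·139 − 6·(-95) − 12 = 1412
Comparing — Policy A: T=1166, Policy B: T=2126, Policy C: T=1412. Lowest is 1166 (Policy A).

1166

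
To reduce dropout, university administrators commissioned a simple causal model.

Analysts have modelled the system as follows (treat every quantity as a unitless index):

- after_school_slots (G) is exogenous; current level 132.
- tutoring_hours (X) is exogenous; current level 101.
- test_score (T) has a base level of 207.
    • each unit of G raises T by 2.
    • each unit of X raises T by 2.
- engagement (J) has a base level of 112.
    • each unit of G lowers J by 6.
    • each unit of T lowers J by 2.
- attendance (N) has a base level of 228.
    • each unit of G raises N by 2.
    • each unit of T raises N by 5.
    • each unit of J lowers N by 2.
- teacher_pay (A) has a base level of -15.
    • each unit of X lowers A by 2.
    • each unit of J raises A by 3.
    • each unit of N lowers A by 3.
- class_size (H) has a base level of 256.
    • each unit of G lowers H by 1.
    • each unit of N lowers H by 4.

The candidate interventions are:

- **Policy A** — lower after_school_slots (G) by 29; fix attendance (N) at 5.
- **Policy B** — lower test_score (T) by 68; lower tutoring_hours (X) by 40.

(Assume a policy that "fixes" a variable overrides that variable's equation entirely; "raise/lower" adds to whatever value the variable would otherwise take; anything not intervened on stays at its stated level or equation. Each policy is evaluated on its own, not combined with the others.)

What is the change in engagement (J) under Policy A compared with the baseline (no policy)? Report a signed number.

290

Baseline:
  G = 132
  X = 101
  T = 207 + 2·132 + 2·101 = 673
  J = 112 − 6·132 − 2·673 = -2026
Policy A (G − 29, N := 5):
  G = 132 − 29 = 103
  X = 101
  T = 207 + 2·103 + 2·101 = 615
  J = 112 − 6·103 − 2·615 = -1736
Change in J: -1736 − (-2026) = 290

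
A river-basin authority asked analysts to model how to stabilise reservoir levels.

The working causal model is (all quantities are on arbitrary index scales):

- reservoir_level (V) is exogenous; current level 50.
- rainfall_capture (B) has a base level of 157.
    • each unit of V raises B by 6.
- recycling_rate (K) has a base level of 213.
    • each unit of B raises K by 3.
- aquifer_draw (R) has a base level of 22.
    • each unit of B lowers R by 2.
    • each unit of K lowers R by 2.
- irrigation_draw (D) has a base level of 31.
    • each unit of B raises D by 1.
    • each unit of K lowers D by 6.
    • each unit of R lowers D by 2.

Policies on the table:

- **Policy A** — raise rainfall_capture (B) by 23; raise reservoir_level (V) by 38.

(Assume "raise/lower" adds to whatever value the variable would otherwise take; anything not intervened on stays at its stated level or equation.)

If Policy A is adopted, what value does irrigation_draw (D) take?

Policy A (B + 23, V + 38):
  V = 50 + 38 = 88
  B = 157 + 6·88 (+23 from intervention) = 708
  K = 213 + 3·708 = 2337
  R = 22 − 2·708 − 2·2337 = -6068
  D = 31 + 708 − 6·2337 − 2·(-6068) = -1147

-1147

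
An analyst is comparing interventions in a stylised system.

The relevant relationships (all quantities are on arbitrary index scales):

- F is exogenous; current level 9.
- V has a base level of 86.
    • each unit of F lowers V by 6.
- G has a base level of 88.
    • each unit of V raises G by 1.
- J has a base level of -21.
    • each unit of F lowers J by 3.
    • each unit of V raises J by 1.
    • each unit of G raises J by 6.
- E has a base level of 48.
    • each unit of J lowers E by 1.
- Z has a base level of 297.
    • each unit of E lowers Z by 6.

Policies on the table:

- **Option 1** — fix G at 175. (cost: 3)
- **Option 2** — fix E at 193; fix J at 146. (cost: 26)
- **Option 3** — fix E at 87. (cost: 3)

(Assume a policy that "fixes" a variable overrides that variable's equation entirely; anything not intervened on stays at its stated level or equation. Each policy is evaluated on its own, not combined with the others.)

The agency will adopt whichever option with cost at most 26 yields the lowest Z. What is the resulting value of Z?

Option 1 (G := 175):
  F = 9
  V = 86 − 6·9 = 32
  G = 175
  J = -21 − 3·9 + 32 + 6·175 = 1034
  E = 48 − 1034 = -986
  Z = 297 − 6·(-986) = 6213
Option 2 (E := 193, J := 146):
  F = 9
  V = 86 − 6·9 = 32
  G = 88 + 32 = 120
  J = 146
  E = 193
  Z = 297 − 6·193 = -861
Option 3 (E := 87):
  F = 9
  V = 86 − 6·9 = 32
  G = 88 + 32 = 120
  J = -21 − 3·9 + 32 + 6·120 = 704
  E = 87
  Z = 297 − 6·87 = -225
Comparing — Option 1: Z=6213, Option 2: Z=-861, Option 3: Z=-225. Lowest is -861 (Option 2).

-861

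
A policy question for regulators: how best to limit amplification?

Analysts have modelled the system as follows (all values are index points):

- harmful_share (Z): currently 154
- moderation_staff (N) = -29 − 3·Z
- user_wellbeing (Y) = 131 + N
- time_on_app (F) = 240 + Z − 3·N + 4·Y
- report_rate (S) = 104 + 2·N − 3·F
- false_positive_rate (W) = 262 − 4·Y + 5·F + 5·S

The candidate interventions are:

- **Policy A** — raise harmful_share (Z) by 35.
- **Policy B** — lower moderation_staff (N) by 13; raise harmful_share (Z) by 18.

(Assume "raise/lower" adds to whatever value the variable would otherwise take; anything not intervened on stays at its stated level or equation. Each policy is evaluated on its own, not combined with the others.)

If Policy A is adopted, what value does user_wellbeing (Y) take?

Policy A (Z + 35):
  Z = 154 + 35 = 189
  N = -29 − 3·189 = -596
  Y = 131 + (-596) = -465

-465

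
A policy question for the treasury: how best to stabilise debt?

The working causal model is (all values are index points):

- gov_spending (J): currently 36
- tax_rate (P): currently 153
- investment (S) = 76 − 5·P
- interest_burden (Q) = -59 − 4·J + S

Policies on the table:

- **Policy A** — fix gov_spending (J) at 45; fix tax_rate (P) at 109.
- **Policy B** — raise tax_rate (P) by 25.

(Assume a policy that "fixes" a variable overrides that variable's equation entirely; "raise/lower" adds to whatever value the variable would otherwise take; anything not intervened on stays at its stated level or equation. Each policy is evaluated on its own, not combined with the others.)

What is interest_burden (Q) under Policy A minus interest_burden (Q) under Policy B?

Policy A (J := 45, P := 109):
  J = 45
  P = 109
  S = 76 − 5·109 = -469
  Q = -59 − 4·45 + (-469) = -708
Policy B (P + 25):
  J = 36
  P = 153 + 25 = 178
  S = 76 − 5·178 = -814
  Q = -59 − 4·36 + (-814) = -1017
Q: -708 − (-1017) = 309

309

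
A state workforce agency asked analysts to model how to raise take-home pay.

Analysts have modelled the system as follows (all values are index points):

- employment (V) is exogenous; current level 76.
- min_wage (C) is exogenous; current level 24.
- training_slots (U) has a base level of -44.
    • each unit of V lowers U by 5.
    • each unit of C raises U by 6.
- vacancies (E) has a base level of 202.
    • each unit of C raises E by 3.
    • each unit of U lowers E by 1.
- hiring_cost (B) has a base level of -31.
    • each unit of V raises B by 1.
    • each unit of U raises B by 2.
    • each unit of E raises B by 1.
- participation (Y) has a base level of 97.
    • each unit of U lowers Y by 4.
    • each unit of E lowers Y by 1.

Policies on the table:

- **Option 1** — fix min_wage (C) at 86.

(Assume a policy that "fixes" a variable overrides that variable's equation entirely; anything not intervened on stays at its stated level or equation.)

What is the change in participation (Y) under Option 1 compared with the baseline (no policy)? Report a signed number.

Baseline:
  V = 76
  C = 24
  U = -44 − 5·76 + 6·24 = -280
  E = 202 + 3·24 − (-280) = 554
  Y = 97 − 4·(-280) − 554 = 663
Option 1 (C := 86):
  V = 76
  C = 86
  U = -44 − 5·76 + 6·86 = 92
  E = 202 + 3·86 − 92 = 368
  Y = 97 − 4·92 − 368 = -639
Change in Y: -639 − 663 = -1302

-1302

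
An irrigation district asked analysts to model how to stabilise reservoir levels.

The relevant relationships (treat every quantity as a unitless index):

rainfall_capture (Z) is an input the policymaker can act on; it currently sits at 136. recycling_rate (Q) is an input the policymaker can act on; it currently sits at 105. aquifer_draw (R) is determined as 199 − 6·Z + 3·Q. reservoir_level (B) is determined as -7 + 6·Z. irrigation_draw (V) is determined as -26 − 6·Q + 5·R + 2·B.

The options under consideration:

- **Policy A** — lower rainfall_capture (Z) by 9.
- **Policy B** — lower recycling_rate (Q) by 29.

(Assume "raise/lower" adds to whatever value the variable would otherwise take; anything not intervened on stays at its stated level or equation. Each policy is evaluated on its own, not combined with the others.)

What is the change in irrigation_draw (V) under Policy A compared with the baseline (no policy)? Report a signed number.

Baseline:
  Z = 136
  Q = 105
  R = 199 − 6·136 + 3·105 = -302
  B = -7 + 6·136 = 809
  V = -26 − 6·105 + 5·(-302) + 2·809 = -548
Policy A (Z − 9):
  Z = 136 − 9 = 127
  Q = 105
  R = 199 − 6·127 + 3·105 = -248
  B = -7 + 6·127 = 755
  V = -26 − 6·105 + 5·(-248) + 2·755 = -386
Change in V: -386 − (-548) = 162

162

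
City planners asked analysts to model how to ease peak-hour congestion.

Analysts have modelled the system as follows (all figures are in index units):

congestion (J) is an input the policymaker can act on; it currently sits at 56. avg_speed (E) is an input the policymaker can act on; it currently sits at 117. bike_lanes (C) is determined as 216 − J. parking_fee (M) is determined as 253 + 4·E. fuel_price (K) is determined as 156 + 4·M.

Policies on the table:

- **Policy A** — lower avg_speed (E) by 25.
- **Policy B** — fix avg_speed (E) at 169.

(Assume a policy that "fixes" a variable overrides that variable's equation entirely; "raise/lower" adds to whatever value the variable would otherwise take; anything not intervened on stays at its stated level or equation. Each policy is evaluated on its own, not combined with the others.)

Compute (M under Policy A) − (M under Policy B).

-308

Policy A (E − 25):
  E = 117 − 25 = 92
  M = 253 + 4·92 = 621
Policy B (E := 169):
  E = 169
  M = 253 + 4·169 = 929
M: 621 − 929 = -308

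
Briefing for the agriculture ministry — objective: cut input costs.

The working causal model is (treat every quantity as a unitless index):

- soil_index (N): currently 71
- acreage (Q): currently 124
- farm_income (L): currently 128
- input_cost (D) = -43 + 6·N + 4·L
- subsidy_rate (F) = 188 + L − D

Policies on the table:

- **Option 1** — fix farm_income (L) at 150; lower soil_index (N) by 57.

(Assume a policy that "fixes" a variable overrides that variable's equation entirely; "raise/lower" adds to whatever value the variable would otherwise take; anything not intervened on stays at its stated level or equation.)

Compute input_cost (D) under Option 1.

641

Option 1 (L := 150, N − 57):
  N = 71 − 57 = 14
  L = 150
  D = -43 + 6·14 + 4·150 = 641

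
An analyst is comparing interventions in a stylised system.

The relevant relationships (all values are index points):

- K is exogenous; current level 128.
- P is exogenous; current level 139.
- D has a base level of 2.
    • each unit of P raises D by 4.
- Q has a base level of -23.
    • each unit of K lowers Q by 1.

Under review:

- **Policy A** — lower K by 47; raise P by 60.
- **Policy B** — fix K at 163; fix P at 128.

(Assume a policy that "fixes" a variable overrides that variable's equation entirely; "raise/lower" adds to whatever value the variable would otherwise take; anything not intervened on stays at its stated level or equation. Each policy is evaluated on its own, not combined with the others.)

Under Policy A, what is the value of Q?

-104

Policy A (K − 47, P + 60):
  K = 128 − 47 = 81
  Q = -23 − 81 = -104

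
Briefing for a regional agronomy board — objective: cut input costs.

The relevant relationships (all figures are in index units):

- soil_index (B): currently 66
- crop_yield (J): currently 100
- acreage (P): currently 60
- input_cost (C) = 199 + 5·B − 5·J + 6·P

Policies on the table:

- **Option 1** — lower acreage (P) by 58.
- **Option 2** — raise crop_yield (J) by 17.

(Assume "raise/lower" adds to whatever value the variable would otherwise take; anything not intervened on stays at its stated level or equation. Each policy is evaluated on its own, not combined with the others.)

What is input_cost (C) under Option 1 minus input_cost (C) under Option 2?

-263

Option 1 (P − 58):
  B = 66
  J = 100
  P = 60 − 58 = 2
  C = 199 + 5·66 − 5·100 + 6·2 = 41
Option 2 (J + 17):
  B = 66
  J = 100 + 17 = 117
  P = 60
  C = 199 + 5·66 − 5·117 + 6·60 = 304
C: 41 − 304 = -263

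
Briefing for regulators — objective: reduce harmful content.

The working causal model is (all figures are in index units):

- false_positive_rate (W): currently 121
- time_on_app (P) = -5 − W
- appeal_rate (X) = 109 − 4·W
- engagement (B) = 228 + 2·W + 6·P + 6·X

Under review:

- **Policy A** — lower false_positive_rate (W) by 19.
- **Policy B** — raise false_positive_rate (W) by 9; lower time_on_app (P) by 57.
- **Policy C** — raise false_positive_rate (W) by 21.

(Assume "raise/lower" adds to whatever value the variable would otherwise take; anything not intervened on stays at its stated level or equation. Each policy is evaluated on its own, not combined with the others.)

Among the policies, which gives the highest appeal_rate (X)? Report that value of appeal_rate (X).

Policy A (W − 19):
  W = 121 − 19 = 102
  X = 109 − 4·102 = -299
Policy B (W + 9, P − 57):
  W = 121 + 9 = 130
  X = 109 − 4·130 = -411
Policy C (W + 21):
  W = 121 + 21 = 142
  X = 109 − 4·142 = -459
Comparing — Policy A: X=-299, Policy B: X=-411, Policy C: X=-459. Highest is -299 (Policy A).

-299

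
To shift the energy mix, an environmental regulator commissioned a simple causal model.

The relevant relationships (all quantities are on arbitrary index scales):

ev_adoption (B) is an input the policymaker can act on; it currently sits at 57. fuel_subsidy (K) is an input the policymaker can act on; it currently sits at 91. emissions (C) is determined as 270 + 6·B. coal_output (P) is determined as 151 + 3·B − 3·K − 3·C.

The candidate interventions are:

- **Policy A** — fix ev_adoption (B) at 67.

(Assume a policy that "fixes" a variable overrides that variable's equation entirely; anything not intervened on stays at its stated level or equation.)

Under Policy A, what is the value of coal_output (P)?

-1937

Policy A (B := 67):
  B = 67
  K = 91
  C = 270 + 6·67 = 672
  P = 151 + 3·67 − 3·91 − 3·672 = -1937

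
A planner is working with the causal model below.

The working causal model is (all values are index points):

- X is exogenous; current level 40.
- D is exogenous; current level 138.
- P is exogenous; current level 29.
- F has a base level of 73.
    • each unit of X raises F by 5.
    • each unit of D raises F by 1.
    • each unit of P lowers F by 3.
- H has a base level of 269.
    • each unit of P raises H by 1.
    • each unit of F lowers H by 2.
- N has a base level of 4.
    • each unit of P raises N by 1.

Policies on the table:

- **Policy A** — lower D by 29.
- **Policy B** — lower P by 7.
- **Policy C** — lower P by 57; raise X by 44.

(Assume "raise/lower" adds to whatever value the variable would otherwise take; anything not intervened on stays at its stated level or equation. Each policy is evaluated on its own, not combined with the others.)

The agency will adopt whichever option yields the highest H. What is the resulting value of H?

-292

Policy A (D − 29):
  X = 40
  D = 138 − 29 = 109
  P = 29
  F = 73 + 5·40 + 109 − 3·29 = 295
  H = 269 + 29 − 2·295 = -292
Policy B (P − 7):
  X = 40
  D = 138
  P = 29 − 7 = 22
  F = 73 + 5·40 + 138 − 3·22 = 345
  H = 269 + 22 − 2·345 = -399
Policy C (P − 57, X + 44):
  X = 40 + 44 = 84
  D = 138
  P = 29 − 57 = -28
  F = 73 + 5·84 + 138 − 3·(-28) = 715
  H = 269 + (-28) − 2·715 = -1189
Comparing — Policy A: H=-292, Policy B: H=-399, Policy C: H=-1189. Highest is -292 (Policy A).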